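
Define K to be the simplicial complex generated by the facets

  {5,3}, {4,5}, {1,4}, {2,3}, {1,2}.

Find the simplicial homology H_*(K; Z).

H_0 = Z,  H_1 = Z.

We work with the vertex ordering 1 < 2 < 3 < 4 < 5. The simplices of K, each written with vertices in increasing order, are:

  0-simplices (5): [1], [2], [3], [4], [5]
  1-simplices (5): [1,2], [1,4], [2,3], [3,5], [4,5]

Hence C_0 ≅ Z^5, C_1 ≅ Z^5.

The boundary map ∂_1: C_1 → C_0 maps an edge to its endpoints' difference, ∂[p,q] = q − p.
This gives a 5×5 integer matrix of rank 4; reducing to Smith normal form yields diagonal entries (1,1,1,1).

Computing H_k = (kernel of ∂_k) / (image of ∂_{k+1}):

  H_0: rank C_0 − rank ∂_1 = 5 − 4 = 1, and the invariant factors of ∂_1 are all 1, so H_0 = Z.
  H_1: rank ker ∂_1 − rank ∂_2 = (5 − 4) − 0 = 1, and there is no ∂_2, so H_1 = Z.

As a check, the Euler characteristic is 5 − 5 = 0, which agrees with 1 − 1 = 0.
(K is a triangulation of the circle S^1.)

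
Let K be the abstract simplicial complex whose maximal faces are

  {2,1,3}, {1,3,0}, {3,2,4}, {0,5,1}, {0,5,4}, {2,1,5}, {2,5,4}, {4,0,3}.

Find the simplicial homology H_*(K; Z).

K has 6 vertices, 12 edges, 8 triangles.
rank ∂_0 = 0, rank ∂_1 = 5 ⇒ b_0 = 6 − 0 − 5 = 1; all invariant factors of ∂_1 are 1 so no torsion. So H_0 ≅ Z.
rank ∂_1 = 5, rank ∂_2 = 7 ⇒ b_1 = 12 − 5 − 7 = 0; all invariant factors of ∂_2 are 1 so no torsion. So H_1 ≅ 0.
rank ∂_2 = 7, rank ∂_3 = 0 ⇒ b_2 = 8 − 7 − 0 = 1. So H_2 ≅ Z.

H_0 ≅ Z,  H_1 = 0,  H_2 ≅ Z.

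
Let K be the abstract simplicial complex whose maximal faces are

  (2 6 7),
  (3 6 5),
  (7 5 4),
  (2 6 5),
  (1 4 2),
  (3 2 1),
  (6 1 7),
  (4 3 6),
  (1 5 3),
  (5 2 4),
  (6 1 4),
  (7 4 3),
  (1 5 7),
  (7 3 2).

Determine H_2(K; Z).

Fix the vertex order 1 < 2 < 3 < 4 < 5 < 6 < 7 and write every simplex with vertices in increasing order. Then dim K = 2 and the simplices of K are:

  0-simplices (7): [1], [2], [3], [4], [5], [6], [7]
  1-simplices (21): [1,2], [1,3], [1,4], [1,5], [1,6], [1,7], [2,3], [2,4], [2,5], [2,6], [2,7], [3,4], [3,5], [3,6], [3,7], [4,5], [4,6], [4,7], [5,6], [5,7], [6,7]
  2-simplices (14): [1,2,3], [1,2,4], [1,3,5], [1,4,6], [1,5,7], [1,6,7], [2,3,7], [2,4,5], [2,5,6], [2,6,7], [3,4,6], [3,4,7], [3,5,6], [4,5,7]

so the chain groups are C_0 ≅ Z^7, C_1 ≅ Z^21, C_2 ≅ Z^14.

Boundary ∂_1: C_1 → C_0 sends each edge [p,q] (with p < q) to q − p.
The resulting 7×21 matrix has rank 6, and its Smith normal form has invariant factors (1,1,1,1,1,1).

∂_2: C_2 → C_1 maps a triangle to the signed sum of its edges. For instance
  ∂[3,4,6] = [4,6] − [3,6] + [3,4],
  ∂[1,2,4] = [2,4] − [1,4] + [1,2].
The 21×14 boundary matrix has rank 13 and Smith normal form diag(1,1,1,1,1,1,1,1,1,1,1,1,1).

Now H_k = ker ∂_k / im ∂_{k+1}, so:

  H_2: rank ker ∂_2 − rank ∂_3 = (14 − 13) − 0 = 1, and there is no ∂_3, so H_2 ≅ Z.

H_2 ≅ Z.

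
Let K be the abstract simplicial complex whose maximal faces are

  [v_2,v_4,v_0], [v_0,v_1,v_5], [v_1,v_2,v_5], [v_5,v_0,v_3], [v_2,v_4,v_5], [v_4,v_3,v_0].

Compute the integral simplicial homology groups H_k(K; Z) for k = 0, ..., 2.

H_0 = Z,  H_1 = Z,  H_2 = 0.

We work with the vertex ordering v_0 < v_1 < v_2 < v_3 < v_4 < v_5. The simplices of K, each written with vertices in increasing order, are:

  0-simplices (6): [v_0], [v_1], [v_2], [v_3], [v_4], [v_5]
  1-simplices (12): [v_0,v_1], [v_0,v_2], [v_0,v_3], [v_0,v_4], [v_0,v_5], [v_1,v_2], [v_1,v_5], [v_2,v_4], [v_2,v_5], [v_3,v_4], [v_3,v_5], [v_4,v_5]
  2-simplices (6): [v_0,v_1,v_5], [v_0,v_2,v_4], [v_0,v_3,v_4], [v_0,v_3,v_5], [v_1,v_2,v_5], [v_2,v_4,v_5]

so the chain groups are C_0 ≅ Z^6, C_1 ≅ Z^12, C_2 ≅ Z^6.

The boundary map ∂_1: C_1 → C_0 is given by ∂[p,q] = [q] − [p]. For instance
  ∂[v_3,v_5] = [v_5] − [v_3].
The resulting 6×12 matrix has rank 5, and its Smith normal form has invariant factors (1,1,1,1,1).

Boundary ∂_2: C_2 → C_1 acts by ∂[p,q,r] = [q,r] − [p,r] + [p,q]. For instance
  ∂[v_0,v_3,v_4] = [v_3,v_4] − [v_0,v_4] + [v_0,v_3],
  ∂[v_0,v_2,v_4] = [v_2,v_4] − [v_0,v_4] + [v_0,v_2].
The resulting 12×6 matrix has rank 6, and its Smith normal form has invariant factors (1,1,1,1,1,1).

Reading off H_k = ker ∂_k / im ∂_{k+1}:

  H_0: rank C_0 − rank ∂_1 = 6 − 5 = 1, and the invariant factors of ∂_1 are all 1, so H_0 = Z.
  H_1: rank ker ∂_1 − rank ∂_2 = (12 − 5) − 6 = 1, and the invariant factors of ∂_2 are all 1, so H_1 = Z.
  H_2: rank ker ∂_2 − rank ∂_3 = (6 − 6) − 0 = 0, and there is no ∂_3, so H_2 = 0.

As a check, the Euler characteristic is 6 − 12 + 6 = 0, which agrees with 1 − 1 + 0 = 0.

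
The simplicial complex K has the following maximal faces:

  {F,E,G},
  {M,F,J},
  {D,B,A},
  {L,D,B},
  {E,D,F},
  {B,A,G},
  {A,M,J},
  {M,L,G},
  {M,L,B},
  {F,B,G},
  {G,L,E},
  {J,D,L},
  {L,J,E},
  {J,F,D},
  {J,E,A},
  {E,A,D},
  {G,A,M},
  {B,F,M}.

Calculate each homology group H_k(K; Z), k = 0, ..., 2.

H_0 = Z,  H_1 = Z × Z/2,  H_2 = 0.

K has 9 vertices, 27 edges, 18 triangles.
rank ∂_0 = 0, rank ∂_1 = 8 ⇒ b_0 = 9 − 0 − 8 = 1; all invariant factors of ∂_1 are 1 so no torsion. So H_0 = Z.
rank ∂_1 = 8, rank ∂_2 = 18 ⇒ b_1 = 27 − 8 − 18 = 1; ∂_2 has invariant factor(s) [2] giving torsion. So H_1 = Z × Z/2.
rank ∂_2 = 18, rank ∂_3 = 0 ⇒ b_2 = 18 − 18 − 0 = 0. So H_2 = 0.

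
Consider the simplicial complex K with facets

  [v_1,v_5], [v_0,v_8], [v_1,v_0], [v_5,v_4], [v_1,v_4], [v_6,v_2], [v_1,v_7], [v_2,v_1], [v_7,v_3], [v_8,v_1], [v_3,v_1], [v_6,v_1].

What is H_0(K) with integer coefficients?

We work with the vertex ordering v_0 < v_1 < v_2 < v_3 < v_4 < v_5 < v_6 < v_7 < v_8. The simplices of K, each written with vertices in increasing order, are:

  0-simplices (9): [v_0], [v_1], [v_2], [v_3], [v_4], [v_5], [v_6], [v_7], [v_8]
  1-simplices (12): [v_0,v_1], [v_0,v_8], [v_1,v_2], [v_1,v_3], [v_1,v_4], [v_1,v_5], [v_1,v_6], [v_1,v_7], [v_1,v_8], [v_2,v_6], [v_3,v_7], [v_4,v_5]

Hence C_0 ≅ Z^9, C_1 ≅ Z^12.

∂_1: C_1 → C_0 maps an edge to its endpoints' difference, ∂[p,q] = q − p.
The 9×12 boundary matrix has rank 8 and Smith normal form diag(1,1,1,1,1,1,1,1).

From H_k ≅ ker(∂_k) / im(∂_{k+1}) we obtain:

  H_0: rank C_0 − rank ∂_1 = 9 − 8 = 1, and the invariant factors of ∂_1 are all 1, so H_0 ≅ Z.

H_0 ≅ Z.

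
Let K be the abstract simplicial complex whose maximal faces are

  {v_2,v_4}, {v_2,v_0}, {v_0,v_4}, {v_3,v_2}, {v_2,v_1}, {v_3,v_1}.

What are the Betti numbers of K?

b_0 = 1, b_1 = 2.

Order the vertices as v_0 < v_1 < v_2 < v_3 < v_4. Listing each simplex with vertices in this order, K has dimension 1 with simplices:

  0-simplices (5): [v_0], [v_1], [v_2], [v_3], [v_4]
  1-simplices (6): [v_0,v_2], [v_0,v_4], [v_1,v_2], [v_1,v_3], [v_2,v_3], [v_2,v_4]

giving chain groups C_0 ≅ Z^5, C_1 ≅ Z^6.

Boundary ∂_1: C_1 → C_0 maps an edge to its endpoints' difference, ∂[p,q] = q − p. For instance
  ∂[v_2,v_3] = [v_3] − [v_2].
This gives a 5×6 integer matrix of rank 4; reducing to Smith normal form yields diagonal entries (1,1,1,1).

Reading off H_k = ker ∂_k / im ∂_{k+1}:

  H_0: rank C_0 − rank ∂_1 = 5 − 4 = 1, and the invariant factors of ∂_1 are all 1, so H_0 = Z.
  H_1: rank ker ∂_1 − rank ∂_2 = (6 − 4) − 0 = 2, and there is no ∂_2, so H_1 = Z^2.

As a check, the Euler characteristic is 5 − 6 = -1, which agrees with 1 − 2 = -1.
(K is a triangulation of a wedge of 2 circles.)

Hence the Betti numbers are b_0 = 1, b_1 = 2.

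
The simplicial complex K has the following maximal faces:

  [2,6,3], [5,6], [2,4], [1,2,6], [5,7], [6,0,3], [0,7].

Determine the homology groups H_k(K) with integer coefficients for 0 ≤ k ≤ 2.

H_0 ≅ Z,  H_1 ≅ Z,  H_2 = 0.

Order the vertices as 0 < 1 < 2 < 3 < 4 < 5 < 6 < 7. Listing each simplex with vertices in this order, K has dimension 2 with simplices:

  0-simplices (8): [0], [1], [2], [3], [4], [5], [6], [7]
  1-simplices (11): [0,3], [0,6], [0,7], [1,2], [1,6], [2,3], [2,4], [2,6], [3,6], [5,6], [5,7]
  2-simplices (3): [0,3,6], [1,2,6], [2,3,6]

giving chain groups C_0 ≅ Z^8, C_1 ≅ Z^11, C_2 ≅ Z^3.

Boundary ∂_1: C_1 → C_0 sends each edge [p,q] (with p < q) to q − p. For instance
  ∂[0,7] = [7] − [0].
The resulting 8×11 matrix has rank 7, and its Smith normal form has invariant factors (1,1,1,1,1,1,1).

The boundary map ∂_2: C_2 → C_1 maps a triangle to the signed sum of its edges. For instance
  ∂[0,3,6] = [3,6] − [0,6] + [0,3],
  ∂[2,3,6] = [3,6] − [2,6] + [2,3].
As a 11×3 matrix over Z this has rank 3, with invariant factors (1,1,1).

From H_k ≅ ker(∂_k) / im(∂_{k+1}) we obtain:

  H_0: rank C_0 − rank ∂_1 = 8 − 7 = 1, and the invariant factors of ∂_1 are all 1, so H_0 = Z.
  H_1: rank ker ∂_1 − rank ∂_2 = (11 − 7) − 3 = 1, and the invariant factors of ∂_2 are all 1, so H_1 = Z.
  H_2: rank ker ∂_2 − rank ∂_3 = (3 − 3) − 0 = 0, and there is no ∂_3, so H_2 = 0.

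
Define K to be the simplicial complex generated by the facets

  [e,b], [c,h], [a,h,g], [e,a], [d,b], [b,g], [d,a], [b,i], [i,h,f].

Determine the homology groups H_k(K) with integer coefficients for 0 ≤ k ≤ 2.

K has 9 vertices, 13 edges, 2 triangles.
rank ∂_0 = 0, rank ∂_1 = 8 ⇒ b_0 = 9 − 0 − 8 = 1; all invariant factors of ∂_1 are 1 so no torsion. So H_0 ≅ Z.
rank ∂_1 = 8, rank ∂_2 = 2 ⇒ b_1 = 13 − 8 − 2 = 3; all invariant factors of ∂_2 are 1 so no torsion. So H_1 ≅ Z^3.
rank ∂_2 = 2, rank ∂_3 = 0 ⇒ b_2 = 2 − 2 − 0 = 0. So H_2 ≅ 0.

H_0 = Z,  H_1 = Z^3,  H_2 = 0.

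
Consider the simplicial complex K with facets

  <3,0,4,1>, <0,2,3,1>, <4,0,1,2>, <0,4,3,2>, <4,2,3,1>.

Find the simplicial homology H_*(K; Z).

Fix the vertex order 0 < 1 < 2 < 3 < 4 and write every simplex with vertices in increasing order. Then dim K = 3 and the simplices of K are:

  0-simplices (5): [0], [1], [2], [3], [4]
  1-simplices (10): [0,1], [0,2], [0,3], [0,4], [1,2], [1,3], [1,4], [2,3], [2,4], [3,4]
  2-simplices (10): [0,1,2], [0,1,3], [0,1,4], [0,2,3], [0,2,4], [0,3,4], [1,2,3], [1,2,4], [1,3,4], [2,3,4]
  3-simplices (5): [0,1,2,3], [0,1,2,4], [0,1,3,4], [0,2,3,4], [1,2,3,4]

giving chain groups C_0 ≅ Z^5, C_1 ≅ Z^10, C_2 ≅ Z^10, C_3 ≅ Z^5.

Boundary ∂_1: C_1 → C_0 sends each edge [p,q] (with p < q) to q − p. For instance
  ∂[1,2] = [2] − [1].
This gives a 5×10 integer matrix of rank 4; reducing to Smith normal form yields diagonal entries (1,1,1,1).

Boundary ∂_2: C_2 → C_1 acts by ∂[p,q,r] = [q,r] − [p,r] + [p,q]. For instance
  ∂[0,1,3] = [1,3] − [0,3] + [0,1],
  ∂[1,2,4] = [2,4] − [1,4] + [1,2].
The resulting 10×10 matrix has rank 6, and its Smith normal form has invariant factors (1,1,1,1,1,1).

Boundary ∂_3: C_3 → C_2 sends each 3-simplex σ to the alternating sum Σ_i (−1)^i (σ with its i-th vertex removed). For instance
  ∂[1,2,3,4] = [2,3,4] − [1,3,4] + [1,2,4] − [1,2,3],
  ∂[0,1,2,4] = [1,2,4] − [0,2,4] + [0,1,4] − [0,1,2].
As a 10×5 matrix over Z this has rank 4, with invariant factors (1,1,1,1).

From H_k ≅ ker(∂_k) / im(∂_{k+1}) we obtain:

  H_0: rank C_0 − rank ∂_1 = 5 − 4 = 1, and the invariant factors of ∂_1 are all 1, so H_0 ≅ Z.
  H_1: rank ker ∂_1 − rank ∂_2 = (10 − 4) − 6 = 0, and the invariant factors of ∂_2 are all 1, so H_1 ≅ 0.
  H_2: rank ker ∂_2 − rank ∂_3 = (10 − 6) − 4 = 0, and the invariant factors of ∂_3 are all 1, so H_2 ≅ 0.
  H_3: rank ker ∂_3 − rank ∂_4 = (5 − 4) − 0 = 1, and there is no ∂_4, so H_3 ≅ Z.

As a check, the Euler characteristic is 5 − 10 + 10 − 5 = 0, which agrees with 1 − 0 + 0 − 1 = 0.
(K is a triangulation of the 3-sphere S^3.)

H_0 = Z,  H_1 = 0,  H_2 = 0,  H_3 = Z.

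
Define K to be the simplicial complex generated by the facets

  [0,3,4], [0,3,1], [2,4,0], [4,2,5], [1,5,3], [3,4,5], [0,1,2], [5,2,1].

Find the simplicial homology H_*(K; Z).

Order the vertices as 0 < 1 < 2 < 3 < 4 < 5. Listing each simplex with vertices in this order, K has dimension 2 with simplices:

  0-simplices (6): [0], [1], [2], [3], [4], [5]
  1-simplices (12): [0,1], [0,2], [0,3], [0,4], [1,2], [1,3], [1,5], [2,4], [2,5], [3,4], [3,5], [4,5]
  2-simplices (8): [0,1,2], [0,1,3], [0,2,4], [0,3,4], [1,2,5], [1,3,5], [2,4,5], [3,4,5]

giving chain groups C_0 ≅ Z^6, C_1 ≅ Z^12, C_2 ≅ Z^8.

∂_1: C_1 → C_0 maps an edge to its endpoints' difference, ∂[p,q] = q − p.
As a 6×12 matrix over Z this has rank 5, with invariant factors (1,1,1,1,1).

The boundary map ∂_2: C_2 → C_1 acts by ∂[p,q,r] = [q,r] − [p,r] + [p,q]. For instance
  ∂[0,1,2] = [1,2] − [0,2] + [0,1],
  ∂[0,1,3] = [1,3] − [0,3] + [0,1].
The resulting 12×8 matrix has rank 7, and its Smith normal form has invariant factors (1,1,1,1,1,1,1).

From H_k ≅ ker(∂_k) / im(∂_{k+1}) we obtain:

  H_0: rank C_0 − rank ∂_1 = 6 − 5 = 1, and the invariant factors of ∂_1 are all 1, so H_0 = Z.
  H_1: rank ker ∂_1 − rank ∂_2 = (12 − 5) − 7 = 0, and the invariant factors of ∂_2 are all 1, so H_1 = 0.
  H_2: rank ker ∂_2 − rank ∂_3 = (8 − 7) − 0 = 1, and there is no ∂_3, so H_2 = Z.

H_0 = Z,  H_1 = 0,  H_2 = Z.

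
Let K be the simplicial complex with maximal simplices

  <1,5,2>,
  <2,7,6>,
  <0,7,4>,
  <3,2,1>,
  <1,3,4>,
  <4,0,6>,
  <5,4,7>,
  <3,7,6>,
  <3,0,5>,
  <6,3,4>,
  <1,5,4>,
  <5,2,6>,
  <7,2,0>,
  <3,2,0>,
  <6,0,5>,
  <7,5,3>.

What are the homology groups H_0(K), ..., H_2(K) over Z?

Order the vertices as 0 < 1 < 2 < 3 < 4 < 5 < 6 < 7. Listing each simplex with vertices in this order, K has dimension 2 with simplices:

  0-simplices (8): [0], [1], [2], [3], [4], [5], [6], [7]
  1-simplices (24): (24 of them)
  2-simplices (16): [0,2,3], [0,2,7], [0,3,5], [0,4,6], [0,4,7], [0,5,6], [1,2,3], [1,2,5], [1,3,4], [1,4,5], [2,5,6], [2,6,7], [3,4,6], [3,5,7], [3,6,7], [4,5,7]

giving chain groups C_0 ≅ Z^8, C_1 ≅ Z^24, C_2 ≅ Z^16.

∂_1: C_1 → C_0 sends each edge [p,q] (with p < q) to q − p. For instance
  ∂[3,4] = [4] − [3].
As a 8×24 matrix over Z this has rank 7, with invariant factors (1,1,1,1,1,1,1).

The boundary map ∂_2: C_2 → C_1 sends each 2-simplex [p,q,r] to [q,r] − [p,r] + [p,q]. For instance
  ∂[3,6,7] = [6,7] − [3,7] + [3,6],
  ∂[2,6,7] = [6,7] − [2,7] + [2,6].
This gives a 24×16 integer matrix of rank 15; reducing to Smith normal form yields diagonal entries (1,1,1,1,1,1,1,1,1,1,1,1,1,1,1).

From H_k ≅ ker(∂_k) / im(∂_{k+1}) we obtain:

  H_0: rank C_0 − rank ∂_1 = 8 − 7 = 1, and the invariant factors of ∂_1 are all 1, so H_0 = Z.
  H_1: rank ker ∂_1 − rank ∂_2 = (24 − 7) − 15 = 2, and the invariant factors of ∂_2 are all 1, so H_1 = Z^2.
  H_2: rank ker ∂_2 − rank ∂_3 = (16 − 15) − 0 = 1, and there is no ∂_3, so H_2 = Z.

(K is a triangulation of the torus T^2.)

H_0 = Z,  H_1 = Z^2,  H_2 = Z.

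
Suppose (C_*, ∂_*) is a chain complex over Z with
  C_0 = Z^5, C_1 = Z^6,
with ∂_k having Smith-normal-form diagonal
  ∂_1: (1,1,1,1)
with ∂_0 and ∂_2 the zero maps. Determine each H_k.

H_0 = Z,  H_1 = Z^2.

H_0: b_0 = 5 − 0 − 4 = 1; torsion from ∂_1 factors > 1: none. So H_0 = Z.
H_1: b_1 = 6 − 4 − 0 = 2; torsion from ∂_2 factors > 1: none. So H_1 = Z^2.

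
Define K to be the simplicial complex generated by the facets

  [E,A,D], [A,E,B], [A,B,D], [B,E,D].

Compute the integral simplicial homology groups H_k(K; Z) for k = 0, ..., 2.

We work with the vertex ordering A < B < D < E. The simplices of K, each written with vertices in increasing order, are:

  0-simplices (4): A, B, D, E
  1-simplices (6): AB, AD, AE, BD, BE, DE
  2-simplices (4): ABD, ABE, ADE, BDE

giving chain groups C_0 ≅ Z^4, C_1 ≅ Z^6, C_2 ≅ Z^4.

Boundary ∂_1: C_1 → C_0 is given by ∂[p,q] = [q] − [p].
This gives a 4×6 integer matrix of rank 3; reducing to Smith normal form yields diagonal entries (1,1,1).

The boundary map ∂_2: C_2 → C_1 maps a triangle to the signed sum of its edges. For instance
  ∂ABE = BE − AE + AB,
  ∂BDE = DE − BE + BD.
This gives a 6×4 integer matrix of rank 3; reducing to Smith normal form yields diagonal entries (1,1,1).

Now H_k = ker ∂_k / im ∂_{k+1}, so:

  H_0: rank C_0 − rank ∂_1 = 4 − 3 = 1, and the invariant factors of ∂_1 are all 1, so H_0 ≅ Z.
  H_1: rank ker ∂_1 − rank ∂_2 = (6 − 3) − 3 = 0, and the invariant factors of ∂_2 are all 1, so H_1 ≅ 0.
  H_2: rank ker ∂_2 − rank ∂_3 = (4 − 3) − 0 = 1, and there is no ∂_3, so H_2 ≅ Z.

As a check, the Euler characteristic is 4 − 6 + 4 = 2, which agrees with 1 − 0 + 1 = 2.

H_0 ≅ Z,  H_1 = 0,  H_2 ≅ Z.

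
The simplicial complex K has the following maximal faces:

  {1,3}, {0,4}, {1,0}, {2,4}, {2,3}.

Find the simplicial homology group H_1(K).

H_1 = Z.

K has 5 vertices, 5 edges.
rank ∂_1 = 4, rank ∂_2 = 0 ⇒ b_1 = 5 − 4 − 0 = 1. So H_1 ≅ Z.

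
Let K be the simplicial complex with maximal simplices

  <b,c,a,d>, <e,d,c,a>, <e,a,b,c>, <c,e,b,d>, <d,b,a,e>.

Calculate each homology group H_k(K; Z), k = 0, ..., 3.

Fix the vertex order a < b < c < d < e and write every simplex with vertices in increasing order. Then dim K = 3 and the simplices of K are:

  0-simplices (5): a, b, c, d, e
  1-simplices (10): ab, ac, ad, ae, bc, bd, be, cd, ce, de
  2-simplices (10): abc, abd, abe, acd, ace, ade, bcd, bce, bde, cde
  3-simplices (5): abcd, abce, abde, acde, bcde

giving chain groups C_0 ≅ Z^5, C_1 ≅ Z^10, C_2 ≅ Z^10, C_3 ≅ Z^5.

∂_1: C_1 → C_0 maps an edge to its endpoints' difference, ∂[p,q] = q − p. For instance
  ∂ac = c − a.
The resulting 5×10 matrix has rank 4, and its Smith normal form has invariant factors (1,1,1,1).

∂_2: C_2 → C_1 sends each 2-simplex [p,q,r] to [q,r] − [p,r] + [p,q]. For instance
  ∂abd = bd − ad + ab,
  ∂acd = cd − ad + ac.
The 10×10 boundary matrix has rank 6 and Smith normal form diag(1,1,1,1,1,1).

∂_3: C_3 → C_2 sends each 3-simplex σ to the alternating sum Σ_i (−1)^i (σ with its i-th vertex removed). For instance
  ∂abcd = bcd − acd + abd − abc,
  ∂abde = bde − ade + abe − abd.
The 10×5 boundary matrix has rank 4 and Smith normal form diag(1,1,1,1).

Reading off H_k = ker ∂_k / im ∂_{k+1}:

  H_0: rank C_0 − rank ∂_1 = 5 − 4 = 1, and the invariant factors of ∂_1 are all 1, so H_0 = Z.
  H_1: rank ker ∂_1 − rank ∂_2 = (10 − 4) − 6 = 0, and the invariant factors of ∂_2 are all 1, so H_1 = 0.
  H_2: rank ker ∂_2 − rank ∂_3 = (10 − 6) − 4 = 0, and the invariant factors of ∂_3 are all 1, so H_2 = 0.
  H_3: rank ker ∂_3 − rank ∂_4 = (5 − 4) − 0 = 1, and there is no ∂_4, so H_3 = Z.

As a check, the Euler characteristic is 5 − 10 + 10 − 5 = 0, which agrees with 1 − 0 + 0 − 1 = 0.
(K is a triangulation of the 3-sphere S^3.)

H_0 = Z,  H_1 = 0,  H_2 = 0,  H_3 = Z.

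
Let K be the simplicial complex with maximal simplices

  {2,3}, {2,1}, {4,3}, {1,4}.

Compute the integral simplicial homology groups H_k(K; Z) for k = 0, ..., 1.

H_0 ≅ Z,  H_1 ≅ Z.

Order the vertices as 1 < 2 < 3 < 4. Listing each simplex with vertices in this order, K has dimension 1 with simplices:

  0-simplices (4): [1], [2], [3], [4]
  1-simplices (4): [1,2], [1,4], [2,3], [3,4]

Hence C_0 ≅ Z^4, C_1 ≅ Z^4.

The boundary map ∂_1: C_1 → C_0 is given by ∂[p,q] = [q] − [p]. For instance
  ∂[3,4] = [4] − [3].
The 4×4 boundary matrix has rank 3 and Smith normal form diag(1,1,1).

Now H_k = ker ∂_k / im ∂_{k+1}, so:

  H_0: rank C_0 − rank ∂_1 = 4 − 3 = 1, and the invariant factors of ∂_1 are all 1, so H_0 = Z.
  H_1: rank ker ∂_1 − rank ∂_2 = (4 − 3) − 0 = 1, and there is no ∂_2, so H_1 = Z.

As a check, the Euler characteristic is 4 − 4 = 0, which agrees with 1 − 1 = 0.
(K is a triangulation of the circle S^1.)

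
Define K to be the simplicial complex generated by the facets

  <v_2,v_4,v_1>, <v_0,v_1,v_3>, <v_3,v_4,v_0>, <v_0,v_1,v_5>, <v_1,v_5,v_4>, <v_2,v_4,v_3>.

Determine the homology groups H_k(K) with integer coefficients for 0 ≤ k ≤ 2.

H_0 ≅ Z,  H_1 ≅ Z,  H_2 = 0.

K has 6 vertices, 12 edges, 6 triangles.
rank ∂_0 = 0, rank ∂_1 = 5 ⇒ b_0 = 6 − 0 − 5 = 1; all invariant factors of ∂_1 are 1 so no torsion. So H_0 = Z.
rank ∂_1 = 5, rank ∂_2 = 6 ⇒ b_1 = 12 − 5 − 6 = 1; all invariant factors of ∂_2 are 1 so no torsion. So H_1 = Z.
rank ∂_2 = 6, rank ∂_3 = 0 ⇒ b_2 = 6 − 6 − 0 = 0. So H_2 = 0.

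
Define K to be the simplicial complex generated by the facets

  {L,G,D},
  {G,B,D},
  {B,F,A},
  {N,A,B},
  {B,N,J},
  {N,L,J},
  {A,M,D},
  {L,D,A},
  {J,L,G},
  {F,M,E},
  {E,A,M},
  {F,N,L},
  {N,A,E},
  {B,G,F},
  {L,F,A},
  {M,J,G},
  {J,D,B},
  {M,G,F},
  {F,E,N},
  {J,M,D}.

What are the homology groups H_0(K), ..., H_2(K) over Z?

H_0 ≅ Z,  H_1 ≅ Z ⊕ Z/2,  H_2 = 0.

Order the vertices as A < B < D < E < F < G < J < L < M < N. Listing each simplex with vertices in this order, K has dimension 2 with simplices:

  0-simplices (10): A, B, D, E, F, G, J, L, M, N
  1-simplices (30): AB, AD, AE, AF, AL, AM, AN, BD, BF, BG, BJ, BN, DG, DJ, DL, DM, EF, EM, EN, FG, FL, FM, FN, GJ, GL, GM, JL, JM, JN, LN
  2-simplices (20): ABF, ABN, ADL, ADM, AEM, AEN, AFL, BDG, BDJ, BFG, BJN, DGL, DJM, EFM, EFN, FGM, FLN, GJL, GJM, JLN

so the chain groups are C_0 ≅ Z^10, C_1 ≅ Z^30, C_2 ≅ Z^20.

Boundary ∂_1: C_1 → C_0 maps an edge to its endpoints' difference, ∂[p,q] = q − p.
As a 10×30 matrix over Z this has rank 9, with invariant factors (1,1,1,1,1,1,1,1,1).

The boundary map ∂_2: C_2 → C_1 sends each 2-simplex [p,q,r] to [q,r] − [p,r] + [p,q]. For instance
  ∂FGM = GM − FM + FG,
  ∂BDJ = DJ − BJ + BD.
As a 30×20 matrix over Z this has rank 20, with invariant factors (1,1,1,1,1,1,1,1,1,1,1,1,1,1,1,1,1,1,1,2).

From H_k ≅ ker(∂_k) / im(∂_{k+1}) we obtain:

  H_0: rank C_0 − rank ∂_1 = 10 − 9 = 1, and the invariant factors of ∂_1 are all 1, so H_0 = Z.
  H_1: rank ker ∂_1 − rank ∂_2 = (30 − 9) − 20 = 1, and ∂_2 has invariant factor 2 > 1, so H_1 = Z ⊕ Z/2.
  H_2: rank ker ∂_2 − rank ∂_3 = (20 − 20) − 0 = 0, and there is no ∂_3, so H_2 = 0.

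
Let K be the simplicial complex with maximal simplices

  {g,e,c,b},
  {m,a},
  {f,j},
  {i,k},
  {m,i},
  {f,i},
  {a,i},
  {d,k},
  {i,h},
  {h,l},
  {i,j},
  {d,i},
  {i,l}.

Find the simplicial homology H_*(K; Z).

K has 13 vertices, 18 edges, 4 triangles, 1 3-simplex.
rank ∂_0 = 0, rank ∂_1 = 11 ⇒ b_0 = 13 − 0 − 11 = 2; all invariant factors of ∂_1 are 1 so no torsion. So H_0 ≅ Z^2.
rank ∂_1 = 11, rank ∂_2 = 3 ⇒ b_1 = 18 − 11 − 3 = 4; all invariant factors of ∂_2 are 1 so no torsion. So H_1 ≅ Z^4.
rank ∂_2 = 3, rank ∂_3 = 1 ⇒ b_2 = 4 − 3 − 1 = 0; all invariant factors of ∂_3 are 1 so no torsion. So H_2 ≅ 0.
rank ∂_3 = 1, rank ∂_4 = 0 ⇒ b_3 = 1 − 1 − 0 = 0. So H_3 ≅ 0.

H_0 = Z^2,  H_1 = Z^4,  H_2 = 0,  H_3 = 0.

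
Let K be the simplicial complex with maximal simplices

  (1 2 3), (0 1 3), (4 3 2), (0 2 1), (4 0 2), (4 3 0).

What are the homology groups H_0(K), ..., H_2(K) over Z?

K has 5 vertices, 9 edges, 6 triangles.
rank ∂_0 = 0, rank ∂_1 = 4 ⇒ b_0 = 5 − 0 − 4 = 1; all invariant factors of ∂_1 are 1 so no torsion. So H_0 = Z.
rank ∂_1 = 4, rank ∂_2 = 5 ⇒ b_1 = 9 − 4 − 5 = 0; all invariant factors of ∂_2 are 1 so no torsion. So H_1 = 0.
rank ∂_2 = 5, rank ∂_3 = 0 ⇒ b_2 = 6 − 5 − 0 = 1. So H_2 = Z.

H_0 = Z,  H_1 = 0,  H_2 = Z.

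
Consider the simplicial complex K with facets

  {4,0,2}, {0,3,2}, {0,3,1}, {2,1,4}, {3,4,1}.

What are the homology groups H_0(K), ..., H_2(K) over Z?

H_0 = Z,  H_1 = Z,  H_2 = 0.

We work with the vertex ordering 0 < 1 < 2 < 3 < 4. The simplices of K, each written with vertices in increasing order, are:

  0-simplices (5): [0], [1], [2], [3], [4]
  1-simplices (10): [0,1], [0,2], [0,3], [0,4], [1,2], [1,3], [1,4], [2,3], [2,4], [3,4]
  2-simplices (5): [0,1,3], [0,2,3], [0,2,4], [1,2,4], [1,3,4]

giving chain groups C_0 ≅ Z^5, C_1 ≅ Z^10, C_2 ≅ Z^5.

Boundary ∂_1: C_1 → C_0 maps an edge to its endpoints' difference, ∂[p,q] = q − p. For instance
  ∂[1,4] = [4] − [1].
This gives a 5×10 integer matrix of rank 4; reducing to Smith normal form yields diagonal entries (1,1,1,1).

∂_2: C_2 → C_1 acts by ∂[p,q,r] = [q,r] − [p,r] + [p,q]. For instance
  ∂[1,2,4] = [2,4] − [1,4] + [1,2],
  ∂[0,2,4] = [2,4] − [0,4] + [0,2].
As a 10×5 matrix over Z this has rank 5, with invariant factors (1,1,1,1,1).

Computing H_k = (kernel of ∂_k) / (image of ∂_{k+1}):

  H_0: rank C_0 − rank ∂_1 = 5 − 4 = 1, and the invariant factors of ∂_1 are all 1, so H_0 ≅ Z.
  H_1: rank ker ∂_1 − rank ∂_2 = (10 − 4) − 5 = 1, and the invariant factors of ∂_2 are all 1, so H_1 ≅ Z.
  H_2: rank ker ∂_2 − rank ∂_3 = (5 − 5) − 0 = 0, and there is no ∂_3, so H_2 ≅ 0.

As a check, the Euler characteristic is 5 − 10 + 5 = 0, which agrees with 1 − 1 + 0 = 0.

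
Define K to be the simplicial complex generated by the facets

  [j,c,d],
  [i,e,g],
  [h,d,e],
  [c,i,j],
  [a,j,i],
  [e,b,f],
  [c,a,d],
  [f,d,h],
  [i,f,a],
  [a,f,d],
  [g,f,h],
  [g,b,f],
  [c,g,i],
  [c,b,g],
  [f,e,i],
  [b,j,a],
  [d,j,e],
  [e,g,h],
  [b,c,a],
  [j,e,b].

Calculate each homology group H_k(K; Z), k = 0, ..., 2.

Take the total order a < b < c < d < e < f < g < h < i < j on the vertex set. Then K (dimension 2) consists of the simplices:

  0-simplices (10): a, b, c, d, e, f, g, h, i, j
  1-simplices (30): ab, ac, ad, af, ai, aj, bc, be, bf, bg, bj, cd, cg, ci, cj, de, df, dh, dj, ef, eg, eh, ei, ej, fg, fh, fi, gh, gi, ij
  2-simplices (20): abc, abj, acd, adf, afi, aij, bcg, bef, bej, bfg, cdj, cgi, cij, deh, dej, dfh, efi, egh, egi, fgh

so the chain groups are C_0 ≅ Z^10, C_1 ≅ Z^30, C_2 ≅ Z^20.

∂_1: C_1 → C_0 maps an edge to its endpoints' difference, ∂[p,q] = q − p. For instance
  ∂ab = b − a.
The resulting 10×30 matrix has rank 9, and its Smith normal form has invariant factors (1,1,1,1,1,1,1,1,1).

The boundary map ∂_2: C_2 → C_1 acts by ∂[p,q,r] = [q,r] − [p,r] + [p,q]. For instance
  ∂cdj = dj − cj + cd,
  ∂bef = ef − bf + be.
The resulting 30×20 matrix has rank 20, and its Smith normal form has invariant factors (1,1,1,1,1,1,1,1,1,1,1,1,1,1,1,1,1,1,1,2).

From H_k ≅ ker(∂_k) / im(∂_{k+1}) we obtain:

  H_0: rank C_0 − rank ∂_1 = 10 − 9 = 1, and the invariant factors of ∂_1 are all 1, so H_0 ≅ Z.
  H_1: rank ker ∂_1 − rank ∂_2 = (30 − 9) − 20 = 1, and ∂_2 has invariant factor 2 > 1, so H_1 ≅ Z ⊕ Z/2Z.
  H_2: rank ker ∂_2 − rank ∂_3 = (20 − 20) − 0 = 0, and there is no ∂_3, so H_2 ≅ 0.

(K is a triangulation of the Klein bottle.)

H_0 ≅ Z,  H_1 ≅ Z ⊕ Z/2Z,  H_2 = 0.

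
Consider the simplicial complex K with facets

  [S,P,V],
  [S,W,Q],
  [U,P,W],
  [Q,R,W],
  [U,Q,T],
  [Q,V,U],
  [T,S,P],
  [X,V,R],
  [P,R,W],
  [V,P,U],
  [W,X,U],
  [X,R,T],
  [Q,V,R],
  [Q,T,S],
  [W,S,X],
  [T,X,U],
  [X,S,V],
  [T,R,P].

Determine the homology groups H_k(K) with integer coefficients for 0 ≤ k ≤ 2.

Fix the vertex order P < Q < R < S < T < U < V < W < X and write every simplex with vertices in increasing order. Then dim K = 2 and the simplices of K are:

  0-simplices (9): P, Q, R, S, T, U, V, W, X
  1-simplices (27): PR, PS, PT, PU, PV, PW, QR, QS, QT, QU, QV, QW, RT, RV, RW, RX, ST, SV, SW, SX, TU, TX, UV, UW, UX, VX, WX
  2-simplices (18): PRT, PRW, PST, PSV, PUV, PUW, QRV, QRW, QST, QSW, QTU, QUV, RTX, RVX, SVX, SWX, TUX, UWX

giving chain groups C_0 ≅ Z^9, C_1 ≅ Z^27, C_2 ≅ Z^18.

Boundary ∂_1: C_1 → C_0 is given by ∂[p,q] = [q] − [p].
As a 9×27 matrix over Z this has rank 8, with invariant factors (1,1,1,1,1,1,1,1).

Boundary ∂_2: C_2 → C_1 maps a triangle to the signed sum of its edges. For instance
  ∂QRV = RV − QV + QR,
  ∂TUX = UX − TX + TU.
The resulting 27×18 matrix has rank 17, and its Smith normal form has invariant factors (1,1,1,1,1,1,1,1,1,1,1,1,1,1,1,1,1).

Computing H_k = (kernel of ∂_k) / (image of ∂_{k+1}):

  H_0: rank C_0 − rank ∂_1 = 9 − 8 = 1, and the invariant factors of ∂_1 are all 1, so H_0 ≅ Z.
  H_1: rank ker ∂_1 − rank ∂_2 = (27 − 8) − 17 = 2, and the invariant factors of ∂_2 are all 1, so H_1 ≅ Z^2.
  H_2: rank ker ∂_2 − rank ∂_3 = (18 − 17) − 0 = 1, and there is no ∂_3, so H_2 ≅ Z.

As a check, the Euler characteristic is 9 − 27 + 18 = 0, which agrees with 1 − 2 + 1 = 0.
(K is a triangulation of the torus T^2.)

H_0 ≅ Z,  H_1 ≅ Z^2,  H_2 ≅ Z.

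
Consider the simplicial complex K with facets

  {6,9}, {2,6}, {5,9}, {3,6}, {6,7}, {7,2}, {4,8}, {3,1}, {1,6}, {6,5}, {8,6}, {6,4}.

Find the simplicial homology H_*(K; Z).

We work with the vertex ordering 1 < 2 < 3 < 4 < 5 < 6 < 7 < 8 < 9. The simplices of K, each written with vertices in increasing order, are:

  0-simplices (9): [1], [2], [3], [4], [5], [6], [7], [8], [9]
  1-simplices (12): [1,3], [1,6], [2,6], [2,7], [3,6], [4,6], [4,8], [5,6], [5,9], [6,7], [6,8], [6,9]

so the chain groups are C_0 ≅ Z^9, C_1 ≅ Z^12.

The boundary map ∂_1: C_1 → C_0 is given by ∂[p,q] = [q] − [p]. For instance
  ∂[2,6] = [6] − [2].
As a 9×12 matrix over Z this has rank 8, with invariant factors (1,1,1,1,1,1,1,1).

From H_k ≅ ker(∂_k) / im(∂_{k+1}) we obtain:

  H_0: rank C_0 − rank ∂_1 = 9 − 8 = 1, and the invariant factors of ∂_1 are all 1, so H_0 ≅ Z.
  H_1: rank ker ∂_1 − rank ∂_2 = (12 − 8) − 0 = 4, and there is no ∂_2, so H_1 ≅ Z^4.

As a check, the Euler characteristic is 9 − 12 = -3, which agrees with 1 − 4 = -3.
(K is a triangulation of a wedge of 4 circles.)

H_0 ≅ Z,  H_1 ≅ Z^4.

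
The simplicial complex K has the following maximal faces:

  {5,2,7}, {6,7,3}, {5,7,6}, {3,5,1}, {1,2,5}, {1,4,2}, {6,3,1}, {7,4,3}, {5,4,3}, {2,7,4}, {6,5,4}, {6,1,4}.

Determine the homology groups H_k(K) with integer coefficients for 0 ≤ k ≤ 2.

H_0 ≅ Z,  H_1 ≅ Z/2,  H_2 = 0.

Order the vertices as 1 < 2 < 3 < 4 < 5 < 6 < 7. Listing each simplex with vertices in this order, K has dimension 2 with simplices:

  0-simplices (7): [1], [2], [3], [4], [5], [6], [7]
  1-simplices (18): [1,2], [1,3], [1,4], [1,5], [1,6], [2,4], [2,5], [2,7], [3,4], [3,5], [3,6], [3,7], [4,5], [4,6], [4,7], [5,6], [5,7], [6,7]
  2-simplices (12): [1,2,4], [1,2,5], [1,3,5], [1,3,6], [1,4,6], [2,4,7], [2,5,7], [3,4,5], [3,4,7], [3,6,7], [4,5,6], [5,6,7]

so the chain groups are C_0 ≅ Z^7, C_1 ≅ Z^18, C_2 ≅ Z^12.

∂_1: C_1 → C_0 maps an edge to its endpoints' difference, ∂[p,q] = q − p. For instance
  ∂[4,6] = [6] − [4].
The resulting 7×18 matrix has rank 6, and its Smith normal form has invariant factors (1,1,1,1,1,1).

The boundary map ∂_2: C_2 → C_1 acts by ∂[p,q,r] = [q,r] − [p,r] + [p,q]. For instance
  ∂[4,5,6] = [5,6] − [4,6] + [4,5],
  ∂[3,4,5] = [4,5] − [3,5] + [3,4].
This gives a 18×12 integer matrix of rank 12; reducing to Smith normal form yields diagonal entries (1,1,1,1,1,1,1,1,1,1,1,2).

Now H_k = ker ∂_k / im ∂_{k+1}, so:

  H_0: rank C_0 − rank ∂_1 = 7 − 6 = 1, and the invariant factors of ∂_1 are all 1, so H_0 = Z.
  H_1: rank ker ∂_1 − rank ∂_2 = (18 − 6) − 12 = 0, and ∂_2 has invariant factor 2 > 1, so H_1 = Z/2.
  H_2: rank ker ∂_2 − rank ∂_3 = (12 − 12) − 0 = 0, and there is no ∂_3, so H_2 = 0.

(K is a triangulation of the real projective plane RP^2.)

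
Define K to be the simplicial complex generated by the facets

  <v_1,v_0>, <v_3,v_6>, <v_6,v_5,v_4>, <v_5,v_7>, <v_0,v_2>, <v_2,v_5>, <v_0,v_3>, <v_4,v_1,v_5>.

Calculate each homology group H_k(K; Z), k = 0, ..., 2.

Fix the vertex order v_0 < v_1 < v_2 < v_3 < v_4 < v_5 < v_6 < v_7 and write every simplex with vertices in increasing order. Then dim K = 2 and the simplices of K are:

  0-simplices (8): [v_0], [v_1], [v_2], [v_3], [v_4], [v_5], [v_6], [v_7]
  1-simplices (11): [v_0,v_1], [v_0,v_2], [v_0,v_3], [v_1,v_4], [v_1,v_5], [v_2,v_5], [v_3,v_6], [v_4,v_5], [v_4,v_6], [v_5,v_6], [v_5,v_7]
  2-simplices (2): [v_1,v_4,v_5], [v_4,v_5,v_6]

Hence C_0 ≅ Z^8, C_1 ≅ Z^11, C_2 ≅ Z^2.

The boundary map ∂_1: C_1 → C_0 is given by ∂[p,q] = [q] − [p]. For instance
  ∂[v_0,v_2] = [v_2] − [v_0].
The resulting 8×11 matrix has rank 7, and its Smith normal form has invariant factors (1,1,1,1,1,1,1).

∂_2: C_2 → C_1 acts by ∂[p,q,r] = [q,r] − [p,r] + [p,q]. For instance
  ∂[v_1,v_4,v_5] = [v_4,v_5] − [v_1,v_5] + [v_1,v_4],
  ∂[v_4,v_5,v_6] = [v_5,v_6] − [v_4,v_6] + [v_4,v_5].
As a 11×2 matrix over Z this has rank 2, with invariant factors (1,1).

Computing H_k = (kernel of ∂_k) / (image of ∂_{k+1}):

  H_0: rank C_0 − rank ∂_1 = 8 − 7 = 1, and the invariant factors of ∂_1 are all 1, so H_0 = Z.
  H_1: rank ker ∂_1 − rank ∂_2 = (11 − 7) − 2 = 2, and the invariant factors of ∂_2 are all 1, so H_1 = Z^2.
  H_2: rank ker ∂_2 − rank ∂_3 = (2 − 2) − 0 = 0, and there is no ∂_3, so H_2 = 0.

H_0 ≅ Z,  H_1 ≅ Z^2,  H_2 = 0.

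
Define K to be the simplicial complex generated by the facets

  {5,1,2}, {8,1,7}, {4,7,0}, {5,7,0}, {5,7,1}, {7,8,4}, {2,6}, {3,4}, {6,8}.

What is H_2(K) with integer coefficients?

H_2 ≅ 0.

Fix the vertex order 0 < 1 < 2 < 3 < 4 < 5 < 6 < 7 < 8 and write every simplex with vertices in increasing order. Then dim K = 2 and the simplices of K are:

  0-simplices (9): [0], [1], [2], [3], [4], [5], [6], [7], [8]
  1-simplices (15): [0,4], [0,5], [0,7], [1,2], [1,5], [1,7], [1,8], [2,5], [2,6], [3,4], [4,7], [4,8], [5,7], [6,8], [7,8]
  2-simplices (6): [0,4,7], [0,5,7], [1,2,5], [1,5,7], [1,7,8], [4,7,8]

giving chain groups C_0 ≅ Z^9, C_1 ≅ Z^15, C_2 ≅ Z^6.

Boundary ∂_1: C_1 → C_0 maps an edge to its endpoints' difference, ∂[p,q] = q − p.
This gives a 9×15 integer matrix of rank 8; reducing to Smith normal form yields diagonal entries (1,1,1,1,1,1,1,1).

Boundary ∂_2: C_2 → C_1 acts by ∂[p,q,r] = [q,r] − [p,r] + [p,q]. For instance
  ∂[0,5,7] = [5,7] − [0,7] + [0,5],
  ∂[0,4,7] = [4,7] − [0,7] + [0,4].
The resulting 15×6 matrix has rank 6, and its Smith normal form has invariant factors (1,1,1,1,1,1).

Now H_k = ker ∂_k / im ∂_{k+1}, so:

  H_2: rank ker ∂_2 − rank ∂_3 = (6 − 6) − 0 = 0, and there is no ∂_3, so H_2 = 0.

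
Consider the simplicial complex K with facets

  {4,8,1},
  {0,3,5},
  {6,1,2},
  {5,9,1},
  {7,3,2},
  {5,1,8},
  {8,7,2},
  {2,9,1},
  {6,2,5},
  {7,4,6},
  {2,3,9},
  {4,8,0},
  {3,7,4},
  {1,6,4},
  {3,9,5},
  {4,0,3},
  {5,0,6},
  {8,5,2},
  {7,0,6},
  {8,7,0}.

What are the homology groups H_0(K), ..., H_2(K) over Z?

K has 10 vertices, 30 edges, 20 triangles.
rank ∂_0 = 0, rank ∂_1 = 9 ⇒ b_0 = 10 − 0 − 9 = 1; all invariant factors of ∂_1 are 1 so no torsion. So H_0 ≅ Z.
rank ∂_1 = 9, rank ∂_2 = 20 ⇒ b_1 = 30 − 9 − 20 = 1; ∂_2 has invariant factor(s) [2] giving torsion. So H_1 ≅ Z ⊕ Z/2.
rank ∂_2 = 20, rank ∂_3 = 0 ⇒ b_2 = 20 − 20 − 0 = 0. So H_2 ≅ 0.

H_0 ≅ Z,  H_1 ≅ Z ⊕ Z/2,  H_2 = 0.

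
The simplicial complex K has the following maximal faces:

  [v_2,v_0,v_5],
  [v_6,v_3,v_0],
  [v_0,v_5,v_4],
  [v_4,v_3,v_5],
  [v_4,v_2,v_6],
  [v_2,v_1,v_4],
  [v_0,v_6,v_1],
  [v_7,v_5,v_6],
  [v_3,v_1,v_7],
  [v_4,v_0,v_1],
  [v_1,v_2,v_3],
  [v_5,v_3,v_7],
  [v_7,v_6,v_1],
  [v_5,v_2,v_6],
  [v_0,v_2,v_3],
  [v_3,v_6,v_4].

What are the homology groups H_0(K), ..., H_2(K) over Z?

H_0 ≅ Z,  H_1 ≅ Z^2,  H_2 ≅ Z.

K has 8 vertices, 24 edges, 16 triangles.
rank ∂_0 = 0, rank ∂_1 = 7 ⇒ b_0 = 8 − 0 − 7 = 1; all invariant factors of ∂_1 are 1 so no torsion. So H_0 ≅ Z.
rank ∂_1 = 7, rank ∂_2 = 15 ⇒ b_1 = 24 − 7 − 15 = 2; all invariant factors of ∂_2 are 1 so no torsion. So H_1 ≅ Z^2.
rank ∂_2 = 15, rank ∂_3 = 0 ⇒ b_2 = 16 − 15 − 0 = 1. So H_2 ≅ Z.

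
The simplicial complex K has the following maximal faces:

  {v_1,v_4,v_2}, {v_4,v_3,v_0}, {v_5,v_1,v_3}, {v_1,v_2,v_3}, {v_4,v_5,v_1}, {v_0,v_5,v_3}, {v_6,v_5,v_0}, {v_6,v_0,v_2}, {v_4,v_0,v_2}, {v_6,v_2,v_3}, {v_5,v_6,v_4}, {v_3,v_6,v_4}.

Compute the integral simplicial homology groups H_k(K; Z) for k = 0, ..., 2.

We work with the vertex ordering v_0 < v_1 < v_2 < v_3 < v_4 < v_5 < v_6. The simplices of K, each written with vertices in increasing order, are:

  0-simplices (7): [v_0], [v_1], [v_2], [v_3], [v_4], [v_5], [v_6]
  1-simplices (18): (18 of them)
  2-simplices (12): (12 of them)

giving chain groups C_0 ≅ Z^7, C_1 ≅ Z^18, C_2 ≅ Z^12.

The boundary map ∂_1: C_1 → C_0 sends each edge [p,q] (with p < q) to q − p. For instance
  ∂[v_2,v_4] = [v_4] − [v_2].
The 7×18 boundary matrix has rank 6 and Smith normal form diag(1,1,1,1,1,1).

Boundary ∂_2: C_2 → C_1 maps a triangle to the signed sum of its edges. For instance
  ∂[v_0,v_2,v_4] = [v_2,v_4] − [v_0,v_4] + [v_0,v_2],
  ∂[v_0,v_3,v_4] = [v_3,v_4] − [v_0,v_4] + [v_0,v_3].
The 18×12 boundary matrix has rank 12 and Smith normal form diag(1,1,1,1,1,1,1,1,1,1,1,2).

Reading off H_k = ker ∂_k / im ∂_{k+1}:

  H_0: rank C_0 − rank ∂_1 = 7 − 6 = 1, and the invariant factors of ∂_1 are all 1, so H_0 ≅ Z.
  H_1: rank ker ∂_1 − rank ∂_2 = (18 − 6) − 12 = 0, and ∂_2 has invariant factor 2 > 1, so H_1 ≅ Z/2.
  H_2: rank ker ∂_2 − rank ∂_3 = (12 − 12) − 0 = 0, and there is no ∂_3, so H_2 ≅ 0.

As a check, the Euler characteristic is 7 − 18 + 12 = 1, which agrees with 1 − 0 + 0 = 1.

H_0 = Z,  H_1 = Z/2,  H_2 = 0.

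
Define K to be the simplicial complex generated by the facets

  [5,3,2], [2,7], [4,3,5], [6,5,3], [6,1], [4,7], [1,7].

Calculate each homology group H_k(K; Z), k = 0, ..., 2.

We work with the vertex ordering 1 < 2 < 3 < 4 < 5 < 6 < 7. The simplices of K, each written with vertices in increasing order, are:

  0-simplices (7): [1], [2], [3], [4], [5], [6], [7]
  1-simplices (11): [1,6], [1,7], [2,3], [2,5], [2,7], [3,4], [3,5], [3,6], [4,5], [4,7], [5,6]
  2-simplices (3): [2,3,5], [3,4,5], [3,5,6]

giving chain groups C_0 ≅ Z^7, C_1 ≅ Z^11, C_2 ≅ Z^3.

The boundary map ∂_1: C_1 → C_0 is given by ∂[p,q] = [q] − [p]. For instance
  ∂[1,7] = [7] − [1].
The resulting 7×11 matrix has rank 6, and its Smith normal form has invariant factors (1,1,1,1,1,1).

∂_2: C_2 → C_1 sends each 2-simplex [p,q,r] to [q,r] − [p,r] + [p,q]. For instance
  ∂[3,5,6] = [5,6] − [3,6] + [3,5],
  ∂[3,4,5] = [4,5] − [3,5] + [3,4].
The resulting 11×3 matrix has rank 3, and its Smith normal form has invariant factors (1,1,1).

Now H_k = ker ∂_k / im ∂_{k+1}, so:

  H_0: rank C_0 − rank ∂_1 = 7 − 6 = 1, and the invariant factors of ∂_1 are all 1, so H_0 ≅ Z.
  H_1: rank ker ∂_1 − rank ∂_2 = (11 − 6) − 3 = 2, and the invariant factors of ∂_2 are all 1, so H_1 ≅ Z^2.
  H_2: rank ker ∂_2 − rank ∂_3 = (3 − 3) − 0 = 0, and there is no ∂_3, so H_2 ≅ 0.

As a check, the Euler characteristic is 7 − 11 + 3 = -1, which agrees with 1 − 2 + 0 = -1.

H_0 = Z,  H_1 = Z^2,  H_2 = 0.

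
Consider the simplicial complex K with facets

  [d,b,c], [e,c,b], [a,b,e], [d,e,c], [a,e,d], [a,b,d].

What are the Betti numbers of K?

b_0 = 1, b_1 = 0, b_2 = 1.

Take the total order a < b < c < d < e on the vertex set. Then K (dimension 2) consists of the simplices:

  0-simplices (5): a, b, c, d, e
  1-simplices (9): ab, ad, ae, bc, bd, be, cd, ce, de
  2-simplices (6): abd, abe, ade, bcd, bce, cde

Hence C_0 ≅ Z^5, C_1 ≅ Z^9, C_2 ≅ Z^6.

∂_1: C_1 → C_0 is given by ∂[p,q] = [q] − [p].
The 5×9 boundary matrix has rank 4 and Smith normal form diag(1,1,1,1).

Boundary ∂_2: C_2 → C_1 sends each 2-simplex [p,q,r] to [q,r] − [p,r] + [p,q]. For instance
  ∂ade = de − ae + ad,
  ∂bce = ce − be + bc.
As a 9×6 matrix over Z this has rank 5, with invariant factors (1,1,1,1,1).

From H_k ≅ ker(∂_k) / im(∂_{k+1}) we obtain:

  H_0: rank C_0 − rank ∂_1 = 5 − 4 = 1, and the invariant factors of ∂_1 are all 1, so H_0 ≅ Z.
  H_1: rank ker ∂_1 − rank ∂_2 = (9 − 4) − 5 = 0, and the invariant factors of ∂_2 are all 1, so H_1 ≅ 0.
  H_2: rank ker ∂_2 − rank ∂_3 = (6 − 5) − 0 = 1, and there is no ∂_3, so H_2 ≅ Z.

Hence the Betti numbers are b_0 = 1, b_1 = 0, b_2 = 1.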